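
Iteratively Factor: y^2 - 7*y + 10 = (y - 5)*(y - 2)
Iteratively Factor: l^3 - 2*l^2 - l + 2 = (l - 2)*(l^2 - 1) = (l - 2)*(l - 1)*(l + 1)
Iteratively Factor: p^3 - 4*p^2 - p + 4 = (p - 4)*(p^2 - 1) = (p - 4)*(p + 1)*(p - 1)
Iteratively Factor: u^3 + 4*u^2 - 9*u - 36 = (u + 4)*(u^2 - 9) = (u + 3)*(u + 4)*(u - 3)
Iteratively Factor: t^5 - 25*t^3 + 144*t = (t - 3)*(t^4 + 3*t^3 - 16*t^2 - 48*t) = (t - 4)*(t - 3)*(t^3 + 7*t^2 + 12*t) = (t - 4)*(t - 3)*(t + 4)*(t^2 + 3*t) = (t - 4)*(t - 3)*(t + 3)*(t + 4)*(t)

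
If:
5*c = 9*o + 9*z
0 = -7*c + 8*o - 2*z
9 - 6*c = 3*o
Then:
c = 270/253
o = 219/253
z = -3/11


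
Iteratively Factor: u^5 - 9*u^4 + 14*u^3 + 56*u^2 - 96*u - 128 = (u - 4)*(u^4 - 5*u^3 - 6*u^2 + 32*u + 32) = (u - 4)^2*(u^3 - u^2 - 10*u - 8) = (u - 4)^2*(u + 1)*(u^2 - 2*u - 8) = (u - 4)^3*(u + 1)*(u + 2)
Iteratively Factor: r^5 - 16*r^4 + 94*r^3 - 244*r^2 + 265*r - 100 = (r - 1)*(r^4 - 15*r^3 + 79*r^2 - 165*r + 100) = (r - 5)*(r - 1)*(r^3 - 10*r^2 + 29*r - 20) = (r - 5)*(r - 1)^2*(r^2 - 9*r + 20) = (r - 5)^2*(r - 1)^2*(r - 4)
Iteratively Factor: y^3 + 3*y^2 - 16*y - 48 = (y - 4)*(y^2 + 7*y + 12) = (y - 4)*(y + 3)*(y + 4)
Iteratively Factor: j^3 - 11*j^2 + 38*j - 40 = (j - 2)*(j^2 - 9*j + 20) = (j - 4)*(j - 2)*(j - 5)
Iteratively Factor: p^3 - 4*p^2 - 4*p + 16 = (p + 2)*(p^2 - 6*p + 8) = (p - 2)*(p + 2)*(p - 4)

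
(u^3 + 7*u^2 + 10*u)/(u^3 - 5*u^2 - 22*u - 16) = u*(u + 5)/(u^2 - 7*u - 8)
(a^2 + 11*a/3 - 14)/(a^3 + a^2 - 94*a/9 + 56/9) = 3*(a + 6)/(3*a^2 + 10*a - 8)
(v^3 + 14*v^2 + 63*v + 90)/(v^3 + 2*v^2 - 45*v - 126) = (v + 5)/(v - 7)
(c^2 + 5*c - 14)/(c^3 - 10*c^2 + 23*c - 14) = (c + 7)/(c^2 - 8*c + 7)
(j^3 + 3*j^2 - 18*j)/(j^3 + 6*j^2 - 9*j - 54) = j/(j + 3)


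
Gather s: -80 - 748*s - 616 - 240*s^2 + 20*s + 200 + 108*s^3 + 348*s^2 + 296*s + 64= 108*s^3 + 108*s^2 - 432*s - 432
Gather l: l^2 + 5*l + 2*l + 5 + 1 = l^2 + 7*l + 6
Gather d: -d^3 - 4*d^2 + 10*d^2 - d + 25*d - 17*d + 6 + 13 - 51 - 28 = -d^3 + 6*d^2 + 7*d - 60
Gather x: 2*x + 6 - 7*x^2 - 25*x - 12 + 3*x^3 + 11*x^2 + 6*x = 3*x^3 + 4*x^2 - 17*x - 6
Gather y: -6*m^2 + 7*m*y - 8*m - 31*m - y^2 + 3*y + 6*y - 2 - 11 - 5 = -6*m^2 - 39*m - y^2 + y*(7*m + 9) - 18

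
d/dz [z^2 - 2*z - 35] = 2*z - 2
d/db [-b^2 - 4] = -2*b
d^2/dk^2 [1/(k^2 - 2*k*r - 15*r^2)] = 2*(k^2 - 2*k*r - 15*r^2 - 4*(k - r)^2)/(-k^2 + 2*k*r + 15*r^2)^3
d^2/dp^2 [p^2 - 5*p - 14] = 2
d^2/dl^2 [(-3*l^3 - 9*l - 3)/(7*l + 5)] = 6*(-49*l^3 - 105*l^2 - 75*l + 56)/(343*l^3 + 735*l^2 + 525*l + 125)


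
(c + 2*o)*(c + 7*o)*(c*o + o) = c^3*o + 9*c^2*o^2 + c^2*o + 14*c*o^3 + 9*c*o^2 + 14*o^3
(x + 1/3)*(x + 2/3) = x^2 + x + 2/9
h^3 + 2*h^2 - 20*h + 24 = (h - 2)^2*(h + 6)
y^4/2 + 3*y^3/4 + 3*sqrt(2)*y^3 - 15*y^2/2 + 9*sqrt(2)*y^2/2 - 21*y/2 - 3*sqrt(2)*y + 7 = (y/2 + 1)*(y - 1/2)*(y - sqrt(2))*(y + 7*sqrt(2))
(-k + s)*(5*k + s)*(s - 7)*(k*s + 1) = -5*k^3*s^2 + 35*k^3*s + 4*k^2*s^3 - 28*k^2*s^2 - 5*k^2*s + 35*k^2 + k*s^4 - 7*k*s^3 + 4*k*s^2 - 28*k*s + s^3 - 7*s^2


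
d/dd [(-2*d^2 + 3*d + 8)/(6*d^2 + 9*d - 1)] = (-36*d^2 - 92*d - 75)/(36*d^4 + 108*d^3 + 69*d^2 - 18*d + 1)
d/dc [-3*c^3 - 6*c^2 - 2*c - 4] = -9*c^2 - 12*c - 2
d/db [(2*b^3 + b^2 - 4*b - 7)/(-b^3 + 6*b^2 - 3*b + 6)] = (13*b^4 - 20*b^3 + 36*b^2 + 96*b - 45)/(b^6 - 12*b^5 + 42*b^4 - 48*b^3 + 81*b^2 - 36*b + 36)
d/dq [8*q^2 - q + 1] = 16*q - 1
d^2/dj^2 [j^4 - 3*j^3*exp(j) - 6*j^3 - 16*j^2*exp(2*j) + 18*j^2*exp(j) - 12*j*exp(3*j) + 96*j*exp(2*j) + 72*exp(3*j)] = -3*j^3*exp(j) - 64*j^2*exp(2*j) + 12*j^2 - 108*j*exp(3*j) + 256*j*exp(2*j) + 54*j*exp(j) - 36*j + 576*exp(3*j) + 352*exp(2*j) + 36*exp(j)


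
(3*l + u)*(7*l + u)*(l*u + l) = 21*l^3*u + 21*l^3 + 10*l^2*u^2 + 10*l^2*u + l*u^3 + l*u^2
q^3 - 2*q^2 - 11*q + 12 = (q - 4)*(q - 1)*(q + 3)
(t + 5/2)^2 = t^2 + 5*t + 25/4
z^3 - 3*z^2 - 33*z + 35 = (z - 7)*(z - 1)*(z + 5)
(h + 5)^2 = h^2 + 10*h + 25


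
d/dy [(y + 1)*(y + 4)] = 2*y + 5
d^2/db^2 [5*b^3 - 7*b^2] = 30*b - 14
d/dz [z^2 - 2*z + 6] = 2*z - 2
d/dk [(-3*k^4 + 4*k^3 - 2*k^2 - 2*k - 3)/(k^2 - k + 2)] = (-6*k^5 + 13*k^4 - 32*k^3 + 28*k^2 - 2*k - 7)/(k^4 - 2*k^3 + 5*k^2 - 4*k + 4)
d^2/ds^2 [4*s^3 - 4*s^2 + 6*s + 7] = 24*s - 8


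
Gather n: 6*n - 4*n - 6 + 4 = 2*n - 2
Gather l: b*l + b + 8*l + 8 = b + l*(b + 8) + 8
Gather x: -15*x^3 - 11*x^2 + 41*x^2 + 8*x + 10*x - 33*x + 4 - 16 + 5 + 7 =-15*x^3 + 30*x^2 - 15*x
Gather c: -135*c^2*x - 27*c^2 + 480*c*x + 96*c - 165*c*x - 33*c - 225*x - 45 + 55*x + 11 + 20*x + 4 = c^2*(-135*x - 27) + c*(315*x + 63) - 150*x - 30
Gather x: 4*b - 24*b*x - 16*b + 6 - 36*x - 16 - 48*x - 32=-12*b + x*(-24*b - 84) - 42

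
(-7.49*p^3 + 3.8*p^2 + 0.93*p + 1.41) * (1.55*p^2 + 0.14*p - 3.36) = -11.6095*p^5 + 4.8414*p^4 + 27.1399*p^3 - 10.4523*p^2 - 2.9274*p - 4.7376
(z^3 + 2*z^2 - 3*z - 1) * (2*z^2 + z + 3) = 2*z^5 + 5*z^4 - z^3 + z^2 - 10*z - 3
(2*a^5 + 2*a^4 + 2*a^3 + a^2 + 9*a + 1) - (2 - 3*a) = 2*a^5 + 2*a^4 + 2*a^3 + a^2 + 12*a - 1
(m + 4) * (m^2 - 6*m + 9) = m^3 - 2*m^2 - 15*m + 36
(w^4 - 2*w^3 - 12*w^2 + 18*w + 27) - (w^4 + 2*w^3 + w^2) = -4*w^3 - 13*w^2 + 18*w + 27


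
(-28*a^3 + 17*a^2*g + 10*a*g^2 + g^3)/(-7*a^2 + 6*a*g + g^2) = 4*a + g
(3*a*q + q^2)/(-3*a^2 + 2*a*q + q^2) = q/(-a + q)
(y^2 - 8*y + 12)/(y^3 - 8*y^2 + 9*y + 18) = (y - 2)/(y^2 - 2*y - 3)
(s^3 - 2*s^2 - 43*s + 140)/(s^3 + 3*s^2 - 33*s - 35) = (s - 4)/(s + 1)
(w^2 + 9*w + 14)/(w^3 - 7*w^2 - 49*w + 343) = (w + 2)/(w^2 - 14*w + 49)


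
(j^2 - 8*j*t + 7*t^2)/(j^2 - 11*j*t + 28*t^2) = (-j + t)/(-j + 4*t)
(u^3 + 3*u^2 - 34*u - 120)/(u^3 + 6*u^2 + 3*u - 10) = (u^2 - 2*u - 24)/(u^2 + u - 2)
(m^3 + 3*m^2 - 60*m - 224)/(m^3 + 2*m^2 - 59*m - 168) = (m + 4)/(m + 3)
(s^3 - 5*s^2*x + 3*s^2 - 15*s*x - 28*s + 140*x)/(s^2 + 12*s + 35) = (s^2 - 5*s*x - 4*s + 20*x)/(s + 5)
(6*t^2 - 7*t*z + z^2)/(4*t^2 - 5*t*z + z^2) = (-6*t + z)/(-4*t + z)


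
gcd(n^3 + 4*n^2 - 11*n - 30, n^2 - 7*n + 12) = n - 3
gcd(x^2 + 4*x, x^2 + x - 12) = x + 4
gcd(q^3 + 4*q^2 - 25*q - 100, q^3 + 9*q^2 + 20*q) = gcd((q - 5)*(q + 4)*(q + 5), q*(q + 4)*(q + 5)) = q^2 + 9*q + 20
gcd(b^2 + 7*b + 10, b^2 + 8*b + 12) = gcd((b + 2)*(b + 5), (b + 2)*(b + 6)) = b + 2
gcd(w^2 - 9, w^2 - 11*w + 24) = w - 3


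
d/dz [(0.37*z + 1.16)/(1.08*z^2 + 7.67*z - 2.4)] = (0.3996*z^2 + 2.8379*z - (0.37*z + 1.16)*(2.16*z + 7.67) - 0.888)/(1.08*z^2 + 7.67*z - 2.4)^2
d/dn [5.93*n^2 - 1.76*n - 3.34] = 11.86*n - 1.76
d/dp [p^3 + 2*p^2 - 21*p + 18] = 3*p^2 + 4*p - 21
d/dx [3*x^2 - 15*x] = 6*x - 15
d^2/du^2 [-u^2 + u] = -2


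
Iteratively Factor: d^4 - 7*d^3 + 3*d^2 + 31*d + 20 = (d + 1)*(d^3 - 8*d^2 + 11*d + 20) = (d - 4)*(d + 1)*(d^2 - 4*d - 5) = (d - 5)*(d - 4)*(d + 1)*(d + 1)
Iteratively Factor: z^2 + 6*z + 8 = (z + 4)*(z + 2)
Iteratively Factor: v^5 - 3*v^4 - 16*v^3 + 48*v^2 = (v - 4)*(v^4 + v^3 - 12*v^2) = (v - 4)*(v - 3)*(v^3 + 4*v^2) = (v - 4)*(v - 3)*(v + 4)*(v^2) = v*(v - 4)*(v - 3)*(v + 4)*(v)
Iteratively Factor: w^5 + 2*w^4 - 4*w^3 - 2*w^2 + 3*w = (w - 1)*(w^4 + 3*w^3 - w^2 - 3*w) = (w - 1)*(w + 3)*(w^3 - w) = w*(w - 1)*(w + 3)*(w^2 - 1) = w*(w - 1)^2*(w + 3)*(w + 1)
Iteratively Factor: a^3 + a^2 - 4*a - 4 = (a + 1)*(a^2 - 4) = (a - 2)*(a + 1)*(a + 2)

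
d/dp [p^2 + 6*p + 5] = 2*p + 6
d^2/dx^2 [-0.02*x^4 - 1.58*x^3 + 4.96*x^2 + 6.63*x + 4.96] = -0.24*x^2 - 9.48*x + 9.92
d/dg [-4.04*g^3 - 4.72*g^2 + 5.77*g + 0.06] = -12.12*g^2 - 9.44*g + 5.77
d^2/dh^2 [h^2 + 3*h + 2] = 2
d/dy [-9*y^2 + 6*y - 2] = 6 - 18*y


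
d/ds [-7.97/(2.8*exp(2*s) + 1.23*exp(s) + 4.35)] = (44.632*exp(s) + 9.8031)*exp(s)/(2.8*exp(2*s) + 1.23*exp(s) + 4.35)^2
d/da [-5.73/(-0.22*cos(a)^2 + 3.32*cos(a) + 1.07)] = (2.5212*cos(a) - 19.0236)*sin(a)/(-0.22*cos(a)^2 + 3.32*cos(a) + 1.07)^2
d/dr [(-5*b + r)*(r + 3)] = -5*b + 2*r + 3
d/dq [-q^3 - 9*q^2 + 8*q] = -3*q^2 - 18*q + 8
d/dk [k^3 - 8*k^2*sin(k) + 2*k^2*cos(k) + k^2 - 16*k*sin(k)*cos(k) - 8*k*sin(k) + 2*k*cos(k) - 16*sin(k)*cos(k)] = -2*k^2*sin(k) - 8*k^2*cos(k) + 3*k^2 - 18*k*sin(k) - 4*k*cos(k) - 16*k*cos(2*k) + 2*k - 8*sin(k) - 8*sin(2*k) + 2*cos(k) - 16*cos(2*k)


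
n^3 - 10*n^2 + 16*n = n*(n - 8)*(n - 2)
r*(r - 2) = r^2 - 2*r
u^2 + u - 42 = (u - 6)*(u + 7)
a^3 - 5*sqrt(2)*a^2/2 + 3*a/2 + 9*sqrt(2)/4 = (a - 3*sqrt(2)/2)^2*(a + sqrt(2)/2)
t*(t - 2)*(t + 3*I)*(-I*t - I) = -I*t^4 + 3*t^3 + I*t^3 - 3*t^2 + 2*I*t^2 - 6*t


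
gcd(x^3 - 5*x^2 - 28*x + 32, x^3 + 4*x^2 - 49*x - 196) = x + 4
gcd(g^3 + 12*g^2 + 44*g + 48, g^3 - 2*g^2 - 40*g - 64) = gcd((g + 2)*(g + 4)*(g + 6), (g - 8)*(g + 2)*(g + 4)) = g^2 + 6*g + 8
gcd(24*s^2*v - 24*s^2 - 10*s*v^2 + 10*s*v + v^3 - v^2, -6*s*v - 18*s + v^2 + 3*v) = 6*s - v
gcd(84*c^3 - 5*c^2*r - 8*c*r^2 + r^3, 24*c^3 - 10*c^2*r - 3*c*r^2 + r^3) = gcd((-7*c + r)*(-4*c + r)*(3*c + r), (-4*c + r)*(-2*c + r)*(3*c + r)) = -12*c^2 - c*r + r^2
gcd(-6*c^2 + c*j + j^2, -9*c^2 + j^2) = 3*c + j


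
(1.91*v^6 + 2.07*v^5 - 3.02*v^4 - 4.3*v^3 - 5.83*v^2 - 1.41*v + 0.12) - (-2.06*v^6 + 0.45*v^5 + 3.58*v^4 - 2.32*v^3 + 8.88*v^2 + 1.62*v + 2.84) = 3.97*v^6 + 1.62*v^5 - 6.6*v^4 - 1.98*v^3 - 14.71*v^2 - 3.03*v - 2.72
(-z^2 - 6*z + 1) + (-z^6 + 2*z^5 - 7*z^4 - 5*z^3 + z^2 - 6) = -z^6 + 2*z^5 - 7*z^4 - 5*z^3 - 6*z - 5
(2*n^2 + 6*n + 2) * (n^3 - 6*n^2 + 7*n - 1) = 2*n^5 - 6*n^4 - 20*n^3 + 28*n^2 + 8*n - 2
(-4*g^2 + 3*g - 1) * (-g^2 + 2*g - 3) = 4*g^4 - 11*g^3 + 19*g^2 - 11*g + 3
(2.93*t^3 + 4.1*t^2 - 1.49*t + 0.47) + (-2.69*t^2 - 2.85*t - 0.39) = 2.93*t^3 + 1.41*t^2 - 4.34*t + 0.08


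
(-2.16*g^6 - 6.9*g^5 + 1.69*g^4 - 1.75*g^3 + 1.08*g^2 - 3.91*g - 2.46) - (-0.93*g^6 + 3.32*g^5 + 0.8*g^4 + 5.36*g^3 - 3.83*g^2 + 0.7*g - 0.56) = -1.23*g^6 - 10.22*g^5 + 0.89*g^4 - 7.11*g^3 + 4.91*g^2 - 4.61*g - 1.9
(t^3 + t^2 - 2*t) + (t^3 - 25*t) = 2*t^3 + t^2 - 27*t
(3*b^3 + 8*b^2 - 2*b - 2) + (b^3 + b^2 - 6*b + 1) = 4*b^3 + 9*b^2 - 8*b - 1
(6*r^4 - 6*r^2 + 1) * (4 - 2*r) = -12*r^5 + 24*r^4 + 12*r^3 - 24*r^2 - 2*r + 4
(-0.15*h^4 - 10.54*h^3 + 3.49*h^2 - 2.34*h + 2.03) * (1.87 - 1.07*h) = 0.1605*h^5 + 10.9973*h^4 - 23.4441*h^3 + 9.0301*h^2 - 6.5479*h + 3.7961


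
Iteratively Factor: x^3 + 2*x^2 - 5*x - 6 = (x - 2)*(x^2 + 4*x + 3) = (x - 2)*(x + 1)*(x + 3)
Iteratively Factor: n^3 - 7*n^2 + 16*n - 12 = (n - 3)*(n^2 - 4*n + 4) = (n - 3)*(n - 2)*(n - 2)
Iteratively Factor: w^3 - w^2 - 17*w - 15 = (w + 3)*(w^2 - 4*w - 5) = (w + 1)*(w + 3)*(w - 5)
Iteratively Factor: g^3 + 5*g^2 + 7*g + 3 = (g + 1)*(g^2 + 4*g + 3) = (g + 1)^2*(g + 3)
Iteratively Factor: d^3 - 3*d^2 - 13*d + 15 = (d - 1)*(d^2 - 2*d - 15) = (d - 5)*(d - 1)*(d + 3)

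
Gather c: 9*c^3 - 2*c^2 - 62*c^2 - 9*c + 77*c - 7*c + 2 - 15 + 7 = 9*c^3 - 64*c^2 + 61*c - 6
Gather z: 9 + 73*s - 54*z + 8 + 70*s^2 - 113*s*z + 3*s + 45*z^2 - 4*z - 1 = 70*s^2 + 76*s + 45*z^2 + z*(-113*s - 58) + 16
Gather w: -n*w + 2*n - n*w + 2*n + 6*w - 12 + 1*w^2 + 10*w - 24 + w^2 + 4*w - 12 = 4*n + 2*w^2 + w*(20 - 2*n) - 48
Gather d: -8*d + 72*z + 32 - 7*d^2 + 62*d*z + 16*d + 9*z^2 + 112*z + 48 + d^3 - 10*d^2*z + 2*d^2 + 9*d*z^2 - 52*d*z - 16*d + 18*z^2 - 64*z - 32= d^3 + d^2*(-10*z - 5) + d*(9*z^2 + 10*z - 8) + 27*z^2 + 120*z + 48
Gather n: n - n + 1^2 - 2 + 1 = 0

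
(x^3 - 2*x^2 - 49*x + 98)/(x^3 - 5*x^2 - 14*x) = (x^2 + 5*x - 14)/(x*(x + 2))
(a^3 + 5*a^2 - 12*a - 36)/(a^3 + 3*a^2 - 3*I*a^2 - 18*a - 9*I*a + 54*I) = (a + 2)/(a - 3*I)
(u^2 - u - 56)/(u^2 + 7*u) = (u - 8)/u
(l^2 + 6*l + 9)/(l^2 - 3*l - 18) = (l + 3)/(l - 6)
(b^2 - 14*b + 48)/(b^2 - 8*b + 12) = (b - 8)/(b - 2)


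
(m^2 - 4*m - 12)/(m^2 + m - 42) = (m + 2)/(m + 7)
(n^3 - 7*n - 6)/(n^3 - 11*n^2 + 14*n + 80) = (n^2 - 2*n - 3)/(n^2 - 13*n + 40)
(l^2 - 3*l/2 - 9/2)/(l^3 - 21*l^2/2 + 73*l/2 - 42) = (2*l + 3)/(2*l^2 - 15*l + 28)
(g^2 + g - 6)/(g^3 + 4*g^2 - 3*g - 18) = 1/(g + 3)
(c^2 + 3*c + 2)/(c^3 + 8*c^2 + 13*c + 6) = (c + 2)/(c^2 + 7*c + 6)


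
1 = 1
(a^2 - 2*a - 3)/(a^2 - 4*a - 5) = (a - 3)/(a - 5)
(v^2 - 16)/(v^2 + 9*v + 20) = (v - 4)/(v + 5)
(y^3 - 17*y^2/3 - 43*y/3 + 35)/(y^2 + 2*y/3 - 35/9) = 3*(y^2 - 4*y - 21)/(3*y + 7)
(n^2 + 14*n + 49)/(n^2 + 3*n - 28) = (n + 7)/(n - 4)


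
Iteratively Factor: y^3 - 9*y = (y - 3)*(y^2 + 3*y) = (y - 3)*(y + 3)*(y)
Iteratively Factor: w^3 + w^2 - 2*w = (w + 2)*(w^2 - w) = (w - 1)*(w + 2)*(w)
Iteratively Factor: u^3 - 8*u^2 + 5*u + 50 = (u + 2)*(u^2 - 10*u + 25) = (u - 5)*(u + 2)*(u - 5)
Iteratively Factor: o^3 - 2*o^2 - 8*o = (o - 4)*(o^2 + 2*o) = o*(o - 4)*(o + 2)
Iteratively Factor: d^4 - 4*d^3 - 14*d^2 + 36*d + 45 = (d + 3)*(d^3 - 7*d^2 + 7*d + 15) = (d - 3)*(d + 3)*(d^2 - 4*d - 5) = (d - 3)*(d + 1)*(d + 3)*(d - 5)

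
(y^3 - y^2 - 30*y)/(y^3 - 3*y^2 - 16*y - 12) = y*(y + 5)/(y^2 + 3*y + 2)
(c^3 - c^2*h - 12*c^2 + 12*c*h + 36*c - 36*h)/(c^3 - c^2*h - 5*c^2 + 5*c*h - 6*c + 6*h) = (c - 6)/(c + 1)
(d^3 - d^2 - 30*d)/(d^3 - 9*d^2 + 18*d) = (d + 5)/(d - 3)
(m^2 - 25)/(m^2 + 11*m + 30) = (m - 5)/(m + 6)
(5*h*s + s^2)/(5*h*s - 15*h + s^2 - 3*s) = s/(s - 3)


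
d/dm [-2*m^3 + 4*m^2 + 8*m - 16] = -6*m^2 + 8*m + 8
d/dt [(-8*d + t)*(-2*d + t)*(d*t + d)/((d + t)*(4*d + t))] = d*(64*d^4 - 80*d^3*t - 120*d^3 - 54*d^2*t^2 - 24*d^2*t + 10*d*t^3 + 15*d*t^2 + t^4)/(16*d^4 + 40*d^3*t + 33*d^2*t^2 + 10*d*t^3 + t^4)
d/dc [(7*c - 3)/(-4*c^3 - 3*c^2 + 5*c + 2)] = (56*c^3 - 15*c^2 - 18*c + 29)/(16*c^6 + 24*c^5 - 31*c^4 - 46*c^3 + 13*c^2 + 20*c + 4)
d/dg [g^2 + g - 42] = 2*g + 1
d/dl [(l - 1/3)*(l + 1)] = 2*l + 2/3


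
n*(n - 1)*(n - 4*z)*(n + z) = n^4 - 3*n^3*z - n^3 - 4*n^2*z^2 + 3*n^2*z + 4*n*z^2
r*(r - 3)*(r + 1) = r^3 - 2*r^2 - 3*r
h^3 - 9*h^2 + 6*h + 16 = (h - 8)*(h - 2)*(h + 1)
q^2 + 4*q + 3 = (q + 1)*(q + 3)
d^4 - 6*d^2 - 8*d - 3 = (d - 3)*(d + 1)^3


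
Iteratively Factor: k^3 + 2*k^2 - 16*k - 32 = (k + 2)*(k^2 - 16) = (k - 4)*(k + 2)*(k + 4)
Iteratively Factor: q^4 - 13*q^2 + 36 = (q + 3)*(q^3 - 3*q^2 - 4*q + 12) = (q + 2)*(q + 3)*(q^2 - 5*q + 6) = (q - 3)*(q + 2)*(q + 3)*(q - 2)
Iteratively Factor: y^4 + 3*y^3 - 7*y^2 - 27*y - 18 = (y + 2)*(y^3 + y^2 - 9*y - 9) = (y + 1)*(y + 2)*(y^2 - 9) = (y + 1)*(y + 2)*(y + 3)*(y - 3)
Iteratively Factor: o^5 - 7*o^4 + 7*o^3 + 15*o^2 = (o - 5)*(o^4 - 2*o^3 - 3*o^2) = o*(o - 5)*(o^3 - 2*o^2 - 3*o) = o*(o - 5)*(o + 1)*(o^2 - 3*o) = o^2*(o - 5)*(o + 1)*(o - 3)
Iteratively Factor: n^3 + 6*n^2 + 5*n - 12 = (n + 4)*(n^2 + 2*n - 3) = (n - 1)*(n + 4)*(n + 3)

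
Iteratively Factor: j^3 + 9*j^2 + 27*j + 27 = (j + 3)*(j^2 + 6*j + 9) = (j + 3)^2*(j + 3)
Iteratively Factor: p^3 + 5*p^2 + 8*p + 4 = (p + 2)*(p^2 + 3*p + 2) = (p + 1)*(p + 2)*(p + 2)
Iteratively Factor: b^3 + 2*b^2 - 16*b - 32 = (b + 2)*(b^2 - 16) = (b - 4)*(b + 2)*(b + 4)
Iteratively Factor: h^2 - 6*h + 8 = (h - 2)*(h - 4)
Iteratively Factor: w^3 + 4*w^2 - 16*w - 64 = (w - 4)*(w^2 + 8*w + 16) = (w - 4)*(w + 4)*(w + 4)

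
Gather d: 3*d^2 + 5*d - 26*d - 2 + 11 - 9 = 3*d^2 - 21*d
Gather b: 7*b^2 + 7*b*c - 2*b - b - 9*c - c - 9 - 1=7*b^2 + b*(7*c - 3) - 10*c - 10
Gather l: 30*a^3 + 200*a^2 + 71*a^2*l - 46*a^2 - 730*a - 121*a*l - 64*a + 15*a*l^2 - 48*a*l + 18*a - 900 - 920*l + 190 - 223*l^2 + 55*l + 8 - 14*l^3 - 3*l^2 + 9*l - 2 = 30*a^3 + 154*a^2 - 776*a - 14*l^3 + l^2*(15*a - 226) + l*(71*a^2 - 169*a - 856) - 704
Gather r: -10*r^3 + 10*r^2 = -10*r^3 + 10*r^2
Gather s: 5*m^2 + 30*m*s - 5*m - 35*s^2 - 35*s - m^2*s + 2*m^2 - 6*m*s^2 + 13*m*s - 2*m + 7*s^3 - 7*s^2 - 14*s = 7*m^2 - 7*m + 7*s^3 + s^2*(-6*m - 42) + s*(-m^2 + 43*m - 49)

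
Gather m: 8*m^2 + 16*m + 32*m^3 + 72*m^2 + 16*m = 32*m^3 + 80*m^2 + 32*m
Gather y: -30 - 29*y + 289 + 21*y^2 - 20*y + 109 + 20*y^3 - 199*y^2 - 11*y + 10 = 20*y^3 - 178*y^2 - 60*y + 378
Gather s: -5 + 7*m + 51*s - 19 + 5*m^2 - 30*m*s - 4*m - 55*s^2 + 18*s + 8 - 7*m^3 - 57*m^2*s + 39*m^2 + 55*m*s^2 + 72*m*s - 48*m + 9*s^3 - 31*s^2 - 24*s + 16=-7*m^3 + 44*m^2 - 45*m + 9*s^3 + s^2*(55*m - 86) + s*(-57*m^2 + 42*m + 45)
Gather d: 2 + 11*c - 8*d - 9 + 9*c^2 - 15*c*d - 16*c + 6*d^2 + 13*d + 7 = 9*c^2 - 5*c + 6*d^2 + d*(5 - 15*c)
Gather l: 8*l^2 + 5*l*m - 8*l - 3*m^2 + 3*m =8*l^2 + l*(5*m - 8) - 3*m^2 + 3*m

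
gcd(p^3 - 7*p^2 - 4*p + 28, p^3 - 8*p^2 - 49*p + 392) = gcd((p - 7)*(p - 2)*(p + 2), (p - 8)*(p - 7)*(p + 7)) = p - 7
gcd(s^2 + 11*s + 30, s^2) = 1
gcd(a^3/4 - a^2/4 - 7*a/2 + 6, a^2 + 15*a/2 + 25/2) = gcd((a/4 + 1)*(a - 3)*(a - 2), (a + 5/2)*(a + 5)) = 1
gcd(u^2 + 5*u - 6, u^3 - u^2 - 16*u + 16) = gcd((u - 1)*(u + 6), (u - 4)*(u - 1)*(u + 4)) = u - 1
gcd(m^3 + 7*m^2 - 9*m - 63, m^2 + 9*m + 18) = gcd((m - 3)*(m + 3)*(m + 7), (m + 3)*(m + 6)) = m + 3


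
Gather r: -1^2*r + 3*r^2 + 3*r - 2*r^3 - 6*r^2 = -2*r^3 - 3*r^2 + 2*r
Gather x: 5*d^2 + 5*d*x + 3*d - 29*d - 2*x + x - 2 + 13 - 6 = 5*d^2 - 26*d + x*(5*d - 1) + 5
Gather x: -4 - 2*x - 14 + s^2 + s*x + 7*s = s^2 + 7*s + x*(s - 2) - 18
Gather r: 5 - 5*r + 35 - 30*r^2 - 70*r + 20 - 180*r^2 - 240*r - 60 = -210*r^2 - 315*r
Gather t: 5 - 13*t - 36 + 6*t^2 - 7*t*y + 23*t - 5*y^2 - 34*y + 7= 6*t^2 + t*(10 - 7*y) - 5*y^2 - 34*y - 24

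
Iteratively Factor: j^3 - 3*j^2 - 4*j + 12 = (j - 2)*(j^2 - j - 6) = (j - 2)*(j + 2)*(j - 3)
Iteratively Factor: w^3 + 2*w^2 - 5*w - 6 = (w + 3)*(w^2 - w - 2) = (w - 2)*(w + 3)*(w + 1)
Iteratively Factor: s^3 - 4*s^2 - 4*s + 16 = (s + 2)*(s^2 - 6*s + 8) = (s - 4)*(s + 2)*(s - 2)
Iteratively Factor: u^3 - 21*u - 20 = (u + 4)*(u^2 - 4*u - 5) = (u + 1)*(u + 4)*(u - 5)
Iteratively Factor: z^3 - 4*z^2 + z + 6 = (z + 1)*(z^2 - 5*z + 6) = (z - 2)*(z + 1)*(z - 3)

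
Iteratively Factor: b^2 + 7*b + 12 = (b + 3)*(b + 4)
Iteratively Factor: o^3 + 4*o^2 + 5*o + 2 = (o + 1)*(o^2 + 3*o + 2) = (o + 1)^2*(o + 2)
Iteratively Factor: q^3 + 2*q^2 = (q + 2)*(q^2) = q*(q + 2)*(q)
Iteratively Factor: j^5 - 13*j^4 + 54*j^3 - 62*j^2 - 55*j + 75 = (j - 1)*(j^4 - 12*j^3 + 42*j^2 - 20*j - 75) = (j - 5)*(j - 1)*(j^3 - 7*j^2 + 7*j + 15) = (j - 5)*(j - 3)*(j - 1)*(j^2 - 4*j - 5) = (j - 5)*(j - 3)*(j - 1)*(j + 1)*(j - 5)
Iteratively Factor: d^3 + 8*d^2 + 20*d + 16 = (d + 2)*(d^2 + 6*d + 8) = (d + 2)^2*(d + 4)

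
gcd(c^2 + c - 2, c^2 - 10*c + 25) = 1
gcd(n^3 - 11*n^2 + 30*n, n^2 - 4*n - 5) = n - 5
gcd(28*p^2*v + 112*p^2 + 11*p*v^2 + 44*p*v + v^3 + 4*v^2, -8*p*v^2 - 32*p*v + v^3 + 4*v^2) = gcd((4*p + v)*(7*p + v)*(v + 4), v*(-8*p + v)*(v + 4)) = v + 4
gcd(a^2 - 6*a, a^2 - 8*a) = a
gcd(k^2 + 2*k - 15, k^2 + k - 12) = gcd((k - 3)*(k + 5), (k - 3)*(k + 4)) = k - 3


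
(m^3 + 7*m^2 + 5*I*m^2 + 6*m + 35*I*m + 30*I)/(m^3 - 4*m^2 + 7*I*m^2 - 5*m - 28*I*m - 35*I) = (m^2 + m*(6 + 5*I) + 30*I)/(m^2 + m*(-5 + 7*I) - 35*I)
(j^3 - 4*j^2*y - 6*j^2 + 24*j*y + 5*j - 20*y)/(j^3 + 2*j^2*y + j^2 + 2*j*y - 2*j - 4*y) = (j^2 - 4*j*y - 5*j + 20*y)/(j^2 + 2*j*y + 2*j + 4*y)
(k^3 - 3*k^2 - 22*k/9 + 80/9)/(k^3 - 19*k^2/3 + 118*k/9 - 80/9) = (3*k + 5)/(3*k - 5)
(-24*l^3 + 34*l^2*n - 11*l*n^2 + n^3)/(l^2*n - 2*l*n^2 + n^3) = (-24*l^2 + 10*l*n - n^2)/(n*(l - n))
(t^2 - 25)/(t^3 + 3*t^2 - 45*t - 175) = (t - 5)/(t^2 - 2*t - 35)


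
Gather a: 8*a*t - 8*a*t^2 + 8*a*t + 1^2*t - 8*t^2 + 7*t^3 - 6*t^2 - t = a*(-8*t^2 + 16*t) + 7*t^3 - 14*t^2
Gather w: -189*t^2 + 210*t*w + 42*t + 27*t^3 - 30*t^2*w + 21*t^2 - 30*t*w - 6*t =27*t^3 - 168*t^2 + 36*t + w*(-30*t^2 + 180*t)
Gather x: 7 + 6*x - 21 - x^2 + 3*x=-x^2 + 9*x - 14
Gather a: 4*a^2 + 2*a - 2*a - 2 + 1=4*a^2 - 1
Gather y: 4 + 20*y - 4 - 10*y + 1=10*y + 1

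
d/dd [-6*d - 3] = -6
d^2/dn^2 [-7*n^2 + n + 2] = -14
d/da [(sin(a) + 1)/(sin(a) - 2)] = -3*cos(a)/(sin(a) - 2)^2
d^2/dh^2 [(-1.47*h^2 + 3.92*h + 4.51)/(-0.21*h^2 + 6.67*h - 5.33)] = (3.77231400000001*h^3 - 11.065572*h^2 + 64.228878*h - 586.39225)/(0.009261*h^6 - 0.882441*h^5 + 28.733166*h^4 - 341.535349*h^3 + 729.275118*h^2 - 568.462089*h + 151.419437)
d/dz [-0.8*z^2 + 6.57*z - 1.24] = 6.57 - 1.6*z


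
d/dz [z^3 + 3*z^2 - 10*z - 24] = 3*z^2 + 6*z - 10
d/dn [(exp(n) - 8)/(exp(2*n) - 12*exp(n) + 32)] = -exp(n)/(exp(2*n) - 8*exp(n) + 16)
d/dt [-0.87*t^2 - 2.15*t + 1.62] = -1.74*t - 2.15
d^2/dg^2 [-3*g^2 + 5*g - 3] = -6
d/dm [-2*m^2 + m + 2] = 1 - 4*m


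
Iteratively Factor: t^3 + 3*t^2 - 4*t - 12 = (t - 2)*(t^2 + 5*t + 6) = (t - 2)*(t + 2)*(t + 3)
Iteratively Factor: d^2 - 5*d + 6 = (d - 2)*(d - 3)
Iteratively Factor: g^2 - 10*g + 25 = (g - 5)*(g - 5)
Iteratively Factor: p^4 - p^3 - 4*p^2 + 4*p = (p + 2)*(p^3 - 3*p^2 + 2*p) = (p - 2)*(p + 2)*(p^2 - p) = (p - 2)*(p - 1)*(p + 2)*(p)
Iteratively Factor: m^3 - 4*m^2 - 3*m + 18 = (m - 3)*(m^2 - m - 6) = (m - 3)*(m + 2)*(m - 3)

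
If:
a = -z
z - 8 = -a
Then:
No Solution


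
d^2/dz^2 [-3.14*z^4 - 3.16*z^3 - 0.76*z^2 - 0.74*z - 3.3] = -37.68*z^2 - 18.96*z - 1.52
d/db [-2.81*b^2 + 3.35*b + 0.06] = 3.35 - 5.62*b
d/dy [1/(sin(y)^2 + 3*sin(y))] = -(2*sin(y) + 3)*cos(y)/((sin(y) + 3)^2*sin(y)^2)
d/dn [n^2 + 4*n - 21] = 2*n + 4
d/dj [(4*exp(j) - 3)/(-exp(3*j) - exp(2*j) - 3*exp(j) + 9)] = ((4*exp(j) - 3)*(3*exp(2*j) + 2*exp(j) + 3) - 4*exp(3*j) - 4*exp(2*j) - 12*exp(j) + 36)*exp(j)/(exp(3*j) + exp(2*j) + 3*exp(j) - 9)^2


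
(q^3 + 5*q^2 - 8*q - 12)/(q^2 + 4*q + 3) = (q^2 + 4*q - 12)/(q + 3)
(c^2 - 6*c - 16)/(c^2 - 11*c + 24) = (c + 2)/(c - 3)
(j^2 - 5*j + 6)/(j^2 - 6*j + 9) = (j - 2)/(j - 3)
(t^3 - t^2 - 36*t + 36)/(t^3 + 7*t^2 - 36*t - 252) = (t - 1)/(t + 7)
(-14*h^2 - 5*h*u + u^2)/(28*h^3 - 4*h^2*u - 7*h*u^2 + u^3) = 1/(-2*h + u)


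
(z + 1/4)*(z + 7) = z^2 + 29*z/4 + 7/4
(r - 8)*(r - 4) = r^2 - 12*r + 32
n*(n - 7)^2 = n^3 - 14*n^2 + 49*n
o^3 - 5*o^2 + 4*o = o*(o - 4)*(o - 1)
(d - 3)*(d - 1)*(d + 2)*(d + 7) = d^4 + 5*d^3 - 19*d^2 - 29*d + 42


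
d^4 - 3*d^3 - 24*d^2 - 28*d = d*(d - 7)*(d + 2)^2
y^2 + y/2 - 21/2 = (y - 3)*(y + 7/2)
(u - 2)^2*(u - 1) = u^3 - 5*u^2 + 8*u - 4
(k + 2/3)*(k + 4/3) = k^2 + 2*k + 8/9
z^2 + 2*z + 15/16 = (z + 3/4)*(z + 5/4)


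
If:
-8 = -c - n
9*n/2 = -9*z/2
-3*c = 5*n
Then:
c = 20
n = -12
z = 12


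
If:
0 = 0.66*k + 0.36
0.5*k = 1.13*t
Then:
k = -0.55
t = -0.24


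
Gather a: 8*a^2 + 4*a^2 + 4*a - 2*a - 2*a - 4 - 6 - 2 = 12*a^2 - 12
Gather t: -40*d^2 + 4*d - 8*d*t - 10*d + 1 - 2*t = -40*d^2 - 6*d + t*(-8*d - 2) + 1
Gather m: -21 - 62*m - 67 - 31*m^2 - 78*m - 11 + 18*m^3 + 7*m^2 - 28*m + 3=18*m^3 - 24*m^2 - 168*m - 96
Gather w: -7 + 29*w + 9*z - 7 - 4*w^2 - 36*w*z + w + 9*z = -4*w^2 + w*(30 - 36*z) + 18*z - 14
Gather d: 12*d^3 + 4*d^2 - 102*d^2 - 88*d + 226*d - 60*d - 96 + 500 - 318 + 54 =12*d^3 - 98*d^2 + 78*d + 140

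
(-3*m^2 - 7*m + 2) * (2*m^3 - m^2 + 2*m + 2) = -6*m^5 - 11*m^4 + 5*m^3 - 22*m^2 - 10*m + 4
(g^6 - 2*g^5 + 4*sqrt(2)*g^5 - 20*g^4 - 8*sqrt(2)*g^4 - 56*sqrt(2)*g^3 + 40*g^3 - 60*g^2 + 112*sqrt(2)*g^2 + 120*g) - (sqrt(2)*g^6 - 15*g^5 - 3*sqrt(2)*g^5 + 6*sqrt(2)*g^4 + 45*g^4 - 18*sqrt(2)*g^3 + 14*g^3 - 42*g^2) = -sqrt(2)*g^6 + g^6 + 7*sqrt(2)*g^5 + 13*g^5 - 65*g^4 - 14*sqrt(2)*g^4 - 38*sqrt(2)*g^3 + 26*g^3 - 18*g^2 + 112*sqrt(2)*g^2 + 120*g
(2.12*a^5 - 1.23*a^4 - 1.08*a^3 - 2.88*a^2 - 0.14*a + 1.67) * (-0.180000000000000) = -0.3816*a^5 + 0.2214*a^4 + 0.1944*a^3 + 0.5184*a^2 + 0.0252*a - 0.3006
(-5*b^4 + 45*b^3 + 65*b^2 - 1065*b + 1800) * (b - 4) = -5*b^5 + 65*b^4 - 115*b^3 - 1325*b^2 + 6060*b - 7200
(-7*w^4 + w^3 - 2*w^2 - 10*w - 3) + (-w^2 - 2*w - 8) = -7*w^4 + w^3 - 3*w^2 - 12*w - 11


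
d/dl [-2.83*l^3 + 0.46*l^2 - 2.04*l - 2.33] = -8.49*l^2 + 0.92*l - 2.04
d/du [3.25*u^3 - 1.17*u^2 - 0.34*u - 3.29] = 9.75*u^2 - 2.34*u - 0.34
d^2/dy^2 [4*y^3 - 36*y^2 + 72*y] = 24*y - 72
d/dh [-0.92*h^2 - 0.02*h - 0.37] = -1.84*h - 0.02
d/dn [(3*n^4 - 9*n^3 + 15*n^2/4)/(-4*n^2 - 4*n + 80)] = 3*n*(-8*n^4 + 344*n^2 - 725*n + 200)/(16*(n^4 + 2*n^3 - 39*n^2 - 40*n + 400))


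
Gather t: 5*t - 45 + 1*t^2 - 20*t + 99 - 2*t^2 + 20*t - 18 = -t^2 + 5*t + 36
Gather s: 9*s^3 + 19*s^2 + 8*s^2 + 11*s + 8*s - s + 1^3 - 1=9*s^3 + 27*s^2 + 18*s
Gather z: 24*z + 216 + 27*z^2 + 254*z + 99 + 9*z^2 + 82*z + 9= 36*z^2 + 360*z + 324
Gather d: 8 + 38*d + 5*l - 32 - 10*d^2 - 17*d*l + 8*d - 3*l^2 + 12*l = -10*d^2 + d*(46 - 17*l) - 3*l^2 + 17*l - 24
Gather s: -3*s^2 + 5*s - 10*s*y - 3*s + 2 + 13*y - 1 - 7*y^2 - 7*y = -3*s^2 + s*(2 - 10*y) - 7*y^2 + 6*y + 1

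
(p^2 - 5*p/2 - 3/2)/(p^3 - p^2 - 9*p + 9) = (p + 1/2)/(p^2 + 2*p - 3)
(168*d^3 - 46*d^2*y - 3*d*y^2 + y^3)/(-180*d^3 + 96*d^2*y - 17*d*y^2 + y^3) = (-28*d^2 + 3*d*y + y^2)/(30*d^2 - 11*d*y + y^2)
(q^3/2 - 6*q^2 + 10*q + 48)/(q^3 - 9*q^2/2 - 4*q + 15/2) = (q^3 - 12*q^2 + 20*q + 96)/(2*q^3 - 9*q^2 - 8*q + 15)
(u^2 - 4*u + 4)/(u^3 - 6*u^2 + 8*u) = (u - 2)/(u*(u - 4))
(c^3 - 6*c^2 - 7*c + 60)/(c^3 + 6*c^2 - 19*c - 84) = (c - 5)/(c + 7)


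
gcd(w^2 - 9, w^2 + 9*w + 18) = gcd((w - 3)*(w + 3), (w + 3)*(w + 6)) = w + 3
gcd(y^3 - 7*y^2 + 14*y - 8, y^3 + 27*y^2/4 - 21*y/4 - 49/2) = y - 2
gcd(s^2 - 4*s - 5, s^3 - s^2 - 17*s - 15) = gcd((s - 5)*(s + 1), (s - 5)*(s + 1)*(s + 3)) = s^2 - 4*s - 5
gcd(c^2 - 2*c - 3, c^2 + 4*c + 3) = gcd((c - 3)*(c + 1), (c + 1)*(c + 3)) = c + 1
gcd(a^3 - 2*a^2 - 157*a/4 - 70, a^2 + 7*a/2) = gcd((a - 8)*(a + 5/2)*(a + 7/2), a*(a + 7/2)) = a + 7/2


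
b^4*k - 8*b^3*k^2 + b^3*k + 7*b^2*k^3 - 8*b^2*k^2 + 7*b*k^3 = b*(b - 7*k)*(b - k)*(b*k + k)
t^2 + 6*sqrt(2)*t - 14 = (t - sqrt(2))*(t + 7*sqrt(2))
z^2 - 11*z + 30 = (z - 6)*(z - 5)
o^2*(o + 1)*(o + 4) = o^4 + 5*o^3 + 4*o^2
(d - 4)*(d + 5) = d^2 + d - 20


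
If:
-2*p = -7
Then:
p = 7/2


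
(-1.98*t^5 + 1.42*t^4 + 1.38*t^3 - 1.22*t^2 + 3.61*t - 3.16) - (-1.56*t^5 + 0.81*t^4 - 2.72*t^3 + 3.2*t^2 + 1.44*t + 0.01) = -0.42*t^5 + 0.61*t^4 + 4.1*t^3 - 4.42*t^2 + 2.17*t - 3.17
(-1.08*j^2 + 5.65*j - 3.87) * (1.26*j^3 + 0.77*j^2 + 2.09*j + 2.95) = -1.3608*j^5 + 6.2874*j^4 - 2.7829*j^3 + 5.6426*j^2 + 8.5792*j - 11.4165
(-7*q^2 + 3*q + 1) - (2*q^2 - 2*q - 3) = -9*q^2 + 5*q + 4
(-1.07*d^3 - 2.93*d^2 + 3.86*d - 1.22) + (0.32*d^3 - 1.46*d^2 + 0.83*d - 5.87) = -0.75*d^3 - 4.39*d^2 + 4.69*d - 7.09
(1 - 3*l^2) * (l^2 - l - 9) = -3*l^4 + 3*l^3 + 28*l^2 - l - 9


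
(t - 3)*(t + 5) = t^2 + 2*t - 15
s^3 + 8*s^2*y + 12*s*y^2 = s*(s + 2*y)*(s + 6*y)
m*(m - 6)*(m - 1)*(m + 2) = m^4 - 5*m^3 - 8*m^2 + 12*m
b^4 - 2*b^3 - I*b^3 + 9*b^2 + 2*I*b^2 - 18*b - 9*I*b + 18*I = (b - 2)*(b - 3*I)*(b - I)*(b + 3*I)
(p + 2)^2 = p^2 + 4*p + 4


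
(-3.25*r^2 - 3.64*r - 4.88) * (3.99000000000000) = -12.9675*r^2 - 14.5236*r - 19.4712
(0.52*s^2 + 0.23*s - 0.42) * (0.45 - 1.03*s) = -0.5356*s^3 - 0.00290000000000001*s^2 + 0.5361*s - 0.189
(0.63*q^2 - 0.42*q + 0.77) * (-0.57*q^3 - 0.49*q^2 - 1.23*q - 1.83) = -0.3591*q^5 - 0.0693*q^4 - 1.008*q^3 - 1.0136*q^2 - 0.1785*q - 1.4091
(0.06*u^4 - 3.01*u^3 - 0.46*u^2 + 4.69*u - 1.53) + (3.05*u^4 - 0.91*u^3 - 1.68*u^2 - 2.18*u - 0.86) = 3.11*u^4 - 3.92*u^3 - 2.14*u^2 + 2.51*u - 2.39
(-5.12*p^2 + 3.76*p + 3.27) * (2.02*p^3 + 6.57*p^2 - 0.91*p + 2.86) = -10.3424*p^5 - 26.0432*p^4 + 35.9678*p^3 + 3.4191*p^2 + 7.7779*p + 9.3522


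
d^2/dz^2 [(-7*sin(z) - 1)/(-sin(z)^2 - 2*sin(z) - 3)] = (-7*sin(z)^5 + 10*sin(z)^4 + 134*sin(z)^3 + 56*sin(z)^2 - 171*sin(z) - 82)/(sin(z)^2 + 2*sin(z) + 3)^3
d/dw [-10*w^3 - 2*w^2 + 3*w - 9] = -30*w^2 - 4*w + 3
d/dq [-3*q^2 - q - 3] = -6*q - 1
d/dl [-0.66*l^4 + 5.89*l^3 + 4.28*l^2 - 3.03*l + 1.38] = -2.64*l^3 + 17.67*l^2 + 8.56*l - 3.03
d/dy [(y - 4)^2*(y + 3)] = (y - 4)*(3*y + 2)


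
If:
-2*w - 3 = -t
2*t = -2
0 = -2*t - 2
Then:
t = -1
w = -2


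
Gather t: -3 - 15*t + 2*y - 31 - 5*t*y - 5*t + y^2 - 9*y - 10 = t*(-5*y - 20) + y^2 - 7*y - 44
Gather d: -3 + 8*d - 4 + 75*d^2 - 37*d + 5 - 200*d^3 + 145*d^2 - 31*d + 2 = -200*d^3 + 220*d^2 - 60*d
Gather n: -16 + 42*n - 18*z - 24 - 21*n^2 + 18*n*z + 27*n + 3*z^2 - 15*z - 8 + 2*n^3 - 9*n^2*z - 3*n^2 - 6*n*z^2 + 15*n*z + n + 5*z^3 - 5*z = 2*n^3 + n^2*(-9*z - 24) + n*(-6*z^2 + 33*z + 70) + 5*z^3 + 3*z^2 - 38*z - 48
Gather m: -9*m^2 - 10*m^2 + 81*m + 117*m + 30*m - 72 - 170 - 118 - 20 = -19*m^2 + 228*m - 380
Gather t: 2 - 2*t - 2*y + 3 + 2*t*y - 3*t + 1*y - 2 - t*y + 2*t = t*(y - 3) - y + 3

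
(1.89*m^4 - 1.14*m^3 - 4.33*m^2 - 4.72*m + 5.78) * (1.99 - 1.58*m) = -2.9862*m^5 + 5.5623*m^4 + 4.5728*m^3 - 1.1591*m^2 - 18.5252*m + 11.5022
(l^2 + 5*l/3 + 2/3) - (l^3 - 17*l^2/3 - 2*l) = -l^3 + 20*l^2/3 + 11*l/3 + 2/3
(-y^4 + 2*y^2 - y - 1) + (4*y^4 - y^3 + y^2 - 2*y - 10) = 3*y^4 - y^3 + 3*y^2 - 3*y - 11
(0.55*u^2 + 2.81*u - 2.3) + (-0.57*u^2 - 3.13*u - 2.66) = -0.0199999999999999*u^2 - 0.32*u - 4.96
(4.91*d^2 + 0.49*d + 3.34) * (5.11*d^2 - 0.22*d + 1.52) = 25.0901*d^4 + 1.4237*d^3 + 24.4228*d^2 + 0.01*d + 5.0768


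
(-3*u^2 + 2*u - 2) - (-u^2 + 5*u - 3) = -2*u^2 - 3*u + 1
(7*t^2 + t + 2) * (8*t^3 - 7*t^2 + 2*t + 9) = 56*t^5 - 41*t^4 + 23*t^3 + 51*t^2 + 13*t + 18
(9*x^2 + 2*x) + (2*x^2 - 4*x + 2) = 11*x^2 - 2*x + 2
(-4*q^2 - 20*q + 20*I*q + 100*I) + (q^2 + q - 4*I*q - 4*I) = -3*q^2 - 19*q + 16*I*q + 96*I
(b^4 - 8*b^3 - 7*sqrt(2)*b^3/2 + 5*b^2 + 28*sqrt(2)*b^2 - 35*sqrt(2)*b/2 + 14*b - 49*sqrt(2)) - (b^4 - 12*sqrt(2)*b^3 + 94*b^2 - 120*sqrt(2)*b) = -8*b^3 + 17*sqrt(2)*b^3/2 - 89*b^2 + 28*sqrt(2)*b^2 + 14*b + 205*sqrt(2)*b/2 - 49*sqrt(2)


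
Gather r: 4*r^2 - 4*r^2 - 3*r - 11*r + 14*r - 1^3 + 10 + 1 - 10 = 0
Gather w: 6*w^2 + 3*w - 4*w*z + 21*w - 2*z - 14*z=6*w^2 + w*(24 - 4*z) - 16*z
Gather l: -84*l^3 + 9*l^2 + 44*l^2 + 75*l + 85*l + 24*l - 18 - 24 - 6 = -84*l^3 + 53*l^2 + 184*l - 48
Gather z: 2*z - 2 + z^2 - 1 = z^2 + 2*z - 3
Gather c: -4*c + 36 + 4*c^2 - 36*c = 4*c^2 - 40*c + 36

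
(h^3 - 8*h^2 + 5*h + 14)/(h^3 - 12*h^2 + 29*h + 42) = (h - 2)/(h - 6)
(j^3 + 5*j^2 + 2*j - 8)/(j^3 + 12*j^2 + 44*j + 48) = (j - 1)/(j + 6)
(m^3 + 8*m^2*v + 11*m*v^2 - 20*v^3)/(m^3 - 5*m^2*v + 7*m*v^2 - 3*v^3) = (m^2 + 9*m*v + 20*v^2)/(m^2 - 4*m*v + 3*v^2)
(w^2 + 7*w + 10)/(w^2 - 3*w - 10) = (w + 5)/(w - 5)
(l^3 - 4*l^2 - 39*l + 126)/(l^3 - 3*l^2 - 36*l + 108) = (l - 7)/(l - 6)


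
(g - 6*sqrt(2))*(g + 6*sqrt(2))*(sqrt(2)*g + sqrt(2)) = sqrt(2)*g^3 + sqrt(2)*g^2 - 72*sqrt(2)*g - 72*sqrt(2)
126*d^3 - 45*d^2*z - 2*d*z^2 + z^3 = (-6*d + z)*(-3*d + z)*(7*d + z)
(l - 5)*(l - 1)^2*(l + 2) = l^4 - 5*l^3 - 3*l^2 + 17*l - 10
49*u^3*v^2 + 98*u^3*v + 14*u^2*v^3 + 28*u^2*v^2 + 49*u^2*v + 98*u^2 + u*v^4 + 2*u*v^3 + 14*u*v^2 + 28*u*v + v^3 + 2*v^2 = (7*u + v)^2*(v + 2)*(u*v + 1)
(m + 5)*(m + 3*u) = m^2 + 3*m*u + 5*m + 15*u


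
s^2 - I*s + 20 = (s - 5*I)*(s + 4*I)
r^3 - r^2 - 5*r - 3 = (r - 3)*(r + 1)^2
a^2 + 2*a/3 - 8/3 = (a - 4/3)*(a + 2)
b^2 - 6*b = b*(b - 6)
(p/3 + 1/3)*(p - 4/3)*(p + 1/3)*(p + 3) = p^4/3 + p^3 - 13*p^2/27 - 43*p/27 - 4/9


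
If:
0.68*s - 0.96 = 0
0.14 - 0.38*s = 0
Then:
No Solution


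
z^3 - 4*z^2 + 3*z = z*(z - 3)*(z - 1)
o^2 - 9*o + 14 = (o - 7)*(o - 2)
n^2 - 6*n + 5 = (n - 5)*(n - 1)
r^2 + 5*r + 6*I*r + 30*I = (r + 5)*(r + 6*I)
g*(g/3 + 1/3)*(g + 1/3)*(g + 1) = g^4/3 + 7*g^3/9 + 5*g^2/9 + g/9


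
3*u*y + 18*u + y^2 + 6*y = (3*u + y)*(y + 6)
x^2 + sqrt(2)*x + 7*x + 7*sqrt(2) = (x + 7)*(x + sqrt(2))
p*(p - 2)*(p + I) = p^3 - 2*p^2 + I*p^2 - 2*I*p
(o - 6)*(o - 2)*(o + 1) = o^3 - 7*o^2 + 4*o + 12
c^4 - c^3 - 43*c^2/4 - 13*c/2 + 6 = (c - 4)*(c - 1/2)*(c + 3/2)*(c + 2)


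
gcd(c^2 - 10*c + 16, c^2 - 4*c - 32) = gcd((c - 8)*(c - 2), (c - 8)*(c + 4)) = c - 8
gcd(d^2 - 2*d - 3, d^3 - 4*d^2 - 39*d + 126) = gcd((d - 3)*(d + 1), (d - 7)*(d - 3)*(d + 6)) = d - 3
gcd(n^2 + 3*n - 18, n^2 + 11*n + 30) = n + 6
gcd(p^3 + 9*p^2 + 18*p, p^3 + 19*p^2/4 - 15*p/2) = p^2 + 6*p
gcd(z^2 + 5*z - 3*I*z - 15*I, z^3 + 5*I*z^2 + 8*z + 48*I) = z - 3*I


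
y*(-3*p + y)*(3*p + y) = -9*p^2*y + y^3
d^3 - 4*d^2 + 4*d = d*(d - 2)^2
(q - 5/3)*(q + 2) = q^2 + q/3 - 10/3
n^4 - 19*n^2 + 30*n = n*(n - 3)*(n - 2)*(n + 5)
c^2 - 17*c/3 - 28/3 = (c - 7)*(c + 4/3)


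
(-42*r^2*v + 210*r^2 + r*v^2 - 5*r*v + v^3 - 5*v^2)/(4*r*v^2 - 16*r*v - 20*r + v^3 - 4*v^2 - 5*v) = (-42*r^2 + r*v + v^2)/(4*r*v + 4*r + v^2 + v)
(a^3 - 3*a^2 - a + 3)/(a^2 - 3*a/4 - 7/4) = 4*(a^2 - 4*a + 3)/(4*a - 7)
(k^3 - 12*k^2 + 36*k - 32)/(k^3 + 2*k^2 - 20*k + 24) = (k - 8)/(k + 6)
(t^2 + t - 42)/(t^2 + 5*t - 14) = (t - 6)/(t - 2)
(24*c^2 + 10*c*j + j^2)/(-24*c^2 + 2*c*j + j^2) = (-4*c - j)/(4*c - j)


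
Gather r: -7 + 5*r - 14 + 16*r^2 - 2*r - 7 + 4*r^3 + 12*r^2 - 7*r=4*r^3 + 28*r^2 - 4*r - 28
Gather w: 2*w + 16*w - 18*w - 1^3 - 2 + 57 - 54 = 0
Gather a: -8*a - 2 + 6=4 - 8*a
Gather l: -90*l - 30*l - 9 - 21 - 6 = -120*l - 36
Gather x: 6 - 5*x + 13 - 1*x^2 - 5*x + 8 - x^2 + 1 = -2*x^2 - 10*x + 28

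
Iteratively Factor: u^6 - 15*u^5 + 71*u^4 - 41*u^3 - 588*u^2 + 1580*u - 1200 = (u - 5)*(u^5 - 10*u^4 + 21*u^3 + 64*u^2 - 268*u + 240) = (u - 5)*(u + 3)*(u^4 - 13*u^3 + 60*u^2 - 116*u + 80) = (u - 5)*(u - 4)*(u + 3)*(u^3 - 9*u^2 + 24*u - 20) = (u - 5)*(u - 4)*(u - 2)*(u + 3)*(u^2 - 7*u + 10) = (u - 5)*(u - 4)*(u - 2)^2*(u + 3)*(u - 5)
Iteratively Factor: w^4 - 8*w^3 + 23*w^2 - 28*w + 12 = (w - 2)*(w^3 - 6*w^2 + 11*w - 6) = (w - 2)^2*(w^2 - 4*w + 3) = (w - 2)^2*(w - 1)*(w - 3)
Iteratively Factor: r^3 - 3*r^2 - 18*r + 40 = (r - 2)*(r^2 - r - 20) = (r - 5)*(r - 2)*(r + 4)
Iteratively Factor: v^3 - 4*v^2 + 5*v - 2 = (v - 2)*(v^2 - 2*v + 1) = (v - 2)*(v - 1)*(v - 1)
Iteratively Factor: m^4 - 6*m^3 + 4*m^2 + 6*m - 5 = (m - 1)*(m^3 - 5*m^2 - m + 5) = (m - 1)*(m + 1)*(m^2 - 6*m + 5) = (m - 5)*(m - 1)*(m + 1)*(m - 1)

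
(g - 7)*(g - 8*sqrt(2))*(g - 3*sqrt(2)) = g^3 - 11*sqrt(2)*g^2 - 7*g^2 + 48*g + 77*sqrt(2)*g - 336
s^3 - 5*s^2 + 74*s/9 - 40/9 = (s - 2)*(s - 5/3)*(s - 4/3)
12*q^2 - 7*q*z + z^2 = (-4*q + z)*(-3*q + z)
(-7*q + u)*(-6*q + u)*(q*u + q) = 42*q^3*u + 42*q^3 - 13*q^2*u^2 - 13*q^2*u + q*u^3 + q*u^2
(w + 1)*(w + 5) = w^2 + 6*w + 5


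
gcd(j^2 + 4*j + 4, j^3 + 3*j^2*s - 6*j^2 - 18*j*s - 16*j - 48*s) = j + 2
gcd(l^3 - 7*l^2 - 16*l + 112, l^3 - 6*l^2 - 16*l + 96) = l^2 - 16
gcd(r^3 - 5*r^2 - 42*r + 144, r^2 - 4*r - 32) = r - 8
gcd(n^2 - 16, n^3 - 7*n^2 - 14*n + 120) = n + 4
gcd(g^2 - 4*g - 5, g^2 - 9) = 1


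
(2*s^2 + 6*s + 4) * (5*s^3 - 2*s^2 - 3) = 10*s^5 + 26*s^4 + 8*s^3 - 14*s^2 - 18*s - 12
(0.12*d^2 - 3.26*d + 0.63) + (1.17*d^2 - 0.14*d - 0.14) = 1.29*d^2 - 3.4*d + 0.49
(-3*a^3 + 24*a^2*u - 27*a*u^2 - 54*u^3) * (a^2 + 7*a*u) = -3*a^5 + 3*a^4*u + 141*a^3*u^2 - 243*a^2*u^3 - 378*a*u^4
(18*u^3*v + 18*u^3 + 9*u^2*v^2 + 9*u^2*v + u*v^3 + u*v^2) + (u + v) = 18*u^3*v + 18*u^3 + 9*u^2*v^2 + 9*u^2*v + u*v^3 + u*v^2 + u + v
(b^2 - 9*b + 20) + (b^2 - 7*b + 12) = 2*b^2 - 16*b + 32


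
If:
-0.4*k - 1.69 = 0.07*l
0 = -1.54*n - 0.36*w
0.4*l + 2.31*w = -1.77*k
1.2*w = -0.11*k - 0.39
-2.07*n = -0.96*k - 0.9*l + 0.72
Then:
No Solution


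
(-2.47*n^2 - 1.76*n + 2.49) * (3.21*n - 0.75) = -7.9287*n^3 - 3.7971*n^2 + 9.3129*n - 1.8675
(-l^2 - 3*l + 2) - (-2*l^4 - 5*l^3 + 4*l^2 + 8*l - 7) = 2*l^4 + 5*l^3 - 5*l^2 - 11*l + 9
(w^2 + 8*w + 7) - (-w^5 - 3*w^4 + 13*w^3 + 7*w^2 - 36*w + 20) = w^5 + 3*w^4 - 13*w^3 - 6*w^2 + 44*w - 13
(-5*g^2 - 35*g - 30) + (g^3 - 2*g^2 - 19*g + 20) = g^3 - 7*g^2 - 54*g - 10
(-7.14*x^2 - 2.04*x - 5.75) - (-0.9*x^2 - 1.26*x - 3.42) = -6.24*x^2 - 0.78*x - 2.33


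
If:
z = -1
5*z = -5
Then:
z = -1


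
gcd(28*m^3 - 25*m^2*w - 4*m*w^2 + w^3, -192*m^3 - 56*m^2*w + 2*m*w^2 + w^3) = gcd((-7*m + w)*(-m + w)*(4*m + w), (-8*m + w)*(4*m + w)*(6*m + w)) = 4*m + w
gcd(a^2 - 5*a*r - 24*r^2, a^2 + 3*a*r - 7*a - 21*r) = a + 3*r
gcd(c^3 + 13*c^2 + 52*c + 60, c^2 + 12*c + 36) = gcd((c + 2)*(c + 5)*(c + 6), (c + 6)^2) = c + 6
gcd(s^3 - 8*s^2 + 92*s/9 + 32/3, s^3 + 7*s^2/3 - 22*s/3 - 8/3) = 1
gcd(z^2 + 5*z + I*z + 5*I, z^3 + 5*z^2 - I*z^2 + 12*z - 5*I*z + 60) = z + 5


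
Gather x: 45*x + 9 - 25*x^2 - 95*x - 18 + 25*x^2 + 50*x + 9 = 0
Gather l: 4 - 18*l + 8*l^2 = 8*l^2 - 18*l + 4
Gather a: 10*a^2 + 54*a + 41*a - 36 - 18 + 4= 10*a^2 + 95*a - 50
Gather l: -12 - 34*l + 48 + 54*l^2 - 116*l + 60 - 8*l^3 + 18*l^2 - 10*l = -8*l^3 + 72*l^2 - 160*l + 96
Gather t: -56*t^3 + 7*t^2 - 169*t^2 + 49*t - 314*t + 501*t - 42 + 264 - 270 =-56*t^3 - 162*t^2 + 236*t - 48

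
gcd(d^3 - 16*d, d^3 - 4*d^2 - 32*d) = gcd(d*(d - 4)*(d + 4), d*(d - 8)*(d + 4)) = d^2 + 4*d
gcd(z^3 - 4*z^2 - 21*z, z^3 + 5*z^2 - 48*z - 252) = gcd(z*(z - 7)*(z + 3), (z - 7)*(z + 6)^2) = z - 7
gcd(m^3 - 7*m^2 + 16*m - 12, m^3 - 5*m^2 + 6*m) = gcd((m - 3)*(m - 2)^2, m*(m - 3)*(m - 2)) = m^2 - 5*m + 6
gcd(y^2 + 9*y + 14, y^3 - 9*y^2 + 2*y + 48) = y + 2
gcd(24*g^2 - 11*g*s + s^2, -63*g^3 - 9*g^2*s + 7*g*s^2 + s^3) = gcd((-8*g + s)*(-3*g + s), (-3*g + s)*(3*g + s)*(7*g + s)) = -3*g + s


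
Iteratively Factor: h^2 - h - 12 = (h + 3)*(h - 4)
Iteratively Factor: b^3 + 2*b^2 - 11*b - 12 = (b + 4)*(b^2 - 2*b - 3) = (b - 3)*(b + 4)*(b + 1)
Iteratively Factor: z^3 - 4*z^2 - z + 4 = (z - 4)*(z^2 - 1) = (z - 4)*(z + 1)*(z - 1)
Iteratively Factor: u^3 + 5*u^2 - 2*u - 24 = (u + 3)*(u^2 + 2*u - 8) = (u - 2)*(u + 3)*(u + 4)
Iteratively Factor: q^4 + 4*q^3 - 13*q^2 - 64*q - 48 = (q + 4)*(q^3 - 13*q - 12) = (q + 1)*(q + 4)*(q^2 - q - 12) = (q + 1)*(q + 3)*(q + 4)*(q - 4)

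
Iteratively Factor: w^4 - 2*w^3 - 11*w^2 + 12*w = (w - 4)*(w^3 + 2*w^2 - 3*w) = (w - 4)*(w + 3)*(w^2 - w) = w*(w - 4)*(w + 3)*(w - 1)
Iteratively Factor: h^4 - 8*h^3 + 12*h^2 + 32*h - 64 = (h - 4)*(h^3 - 4*h^2 - 4*h + 16) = (h - 4)^2*(h^2 - 4) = (h - 4)^2*(h - 2)*(h + 2)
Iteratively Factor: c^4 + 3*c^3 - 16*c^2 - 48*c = (c + 3)*(c^3 - 16*c) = (c - 4)*(c + 3)*(c^2 + 4*c) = (c - 4)*(c + 3)*(c + 4)*(c)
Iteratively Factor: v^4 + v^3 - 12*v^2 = (v - 3)*(v^3 + 4*v^2) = (v - 3)*(v + 4)*(v^2) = v*(v - 3)*(v + 4)*(v)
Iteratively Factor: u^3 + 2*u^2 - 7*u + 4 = (u - 1)*(u^2 + 3*u - 4) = (u - 1)*(u + 4)*(u - 1)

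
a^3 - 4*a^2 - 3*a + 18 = (a - 3)^2*(a + 2)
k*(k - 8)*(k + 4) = k^3 - 4*k^2 - 32*k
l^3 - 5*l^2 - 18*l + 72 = (l - 6)*(l - 3)*(l + 4)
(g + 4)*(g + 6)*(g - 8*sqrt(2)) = g^3 - 8*sqrt(2)*g^2 + 10*g^2 - 80*sqrt(2)*g + 24*g - 192*sqrt(2)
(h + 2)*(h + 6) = h^2 + 8*h + 12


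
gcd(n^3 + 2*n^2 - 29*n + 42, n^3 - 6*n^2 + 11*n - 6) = n^2 - 5*n + 6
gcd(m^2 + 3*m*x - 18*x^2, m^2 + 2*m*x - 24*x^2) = m + 6*x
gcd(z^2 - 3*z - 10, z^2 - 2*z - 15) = z - 5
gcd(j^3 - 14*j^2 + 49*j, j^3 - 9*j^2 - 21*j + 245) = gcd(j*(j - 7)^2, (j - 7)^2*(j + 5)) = j^2 - 14*j + 49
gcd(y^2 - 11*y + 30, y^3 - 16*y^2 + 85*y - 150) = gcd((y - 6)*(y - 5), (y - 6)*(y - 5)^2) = y^2 - 11*y + 30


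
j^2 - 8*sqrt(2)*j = j*(j - 8*sqrt(2))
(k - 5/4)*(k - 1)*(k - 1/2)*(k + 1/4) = k^4 - 5*k^3/2 + 27*k^2/16 - k/32 - 5/32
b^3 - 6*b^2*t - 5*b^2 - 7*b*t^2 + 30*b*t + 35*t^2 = (b - 5)*(b - 7*t)*(b + t)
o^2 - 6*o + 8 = (o - 4)*(o - 2)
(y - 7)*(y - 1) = y^2 - 8*y + 7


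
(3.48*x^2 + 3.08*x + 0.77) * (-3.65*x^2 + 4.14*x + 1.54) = -12.702*x^4 + 3.1652*x^3 + 15.2999*x^2 + 7.931*x + 1.1858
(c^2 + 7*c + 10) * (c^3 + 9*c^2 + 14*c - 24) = c^5 + 16*c^4 + 87*c^3 + 164*c^2 - 28*c - 240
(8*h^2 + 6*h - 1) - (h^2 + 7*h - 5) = 7*h^2 - h + 4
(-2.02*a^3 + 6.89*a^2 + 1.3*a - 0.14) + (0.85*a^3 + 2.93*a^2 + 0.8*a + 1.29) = -1.17*a^3 + 9.82*a^2 + 2.1*a + 1.15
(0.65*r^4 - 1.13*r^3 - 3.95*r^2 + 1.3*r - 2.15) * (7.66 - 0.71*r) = -0.4615*r^5 + 5.7813*r^4 - 5.8513*r^3 - 31.18*r^2 + 11.4845*r - 16.469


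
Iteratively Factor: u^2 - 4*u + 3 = (u - 3)*(u - 1)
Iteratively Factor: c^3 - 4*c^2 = (c - 4)*(c^2) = c*(c - 4)*(c)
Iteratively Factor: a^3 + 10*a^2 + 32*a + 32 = (a + 2)*(a^2 + 8*a + 16) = (a + 2)*(a + 4)*(a + 4)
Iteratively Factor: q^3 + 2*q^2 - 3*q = (q)*(q^2 + 2*q - 3) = q*(q + 3)*(q - 1)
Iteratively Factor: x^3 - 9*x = (x + 3)*(x^2 - 3*x) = x*(x + 3)*(x - 3)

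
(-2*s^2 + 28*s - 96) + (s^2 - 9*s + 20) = -s^2 + 19*s - 76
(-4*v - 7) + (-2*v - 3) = -6*v - 10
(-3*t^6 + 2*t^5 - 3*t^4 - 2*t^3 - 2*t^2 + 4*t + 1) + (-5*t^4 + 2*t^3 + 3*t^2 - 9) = -3*t^6 + 2*t^5 - 8*t^4 + t^2 + 4*t - 8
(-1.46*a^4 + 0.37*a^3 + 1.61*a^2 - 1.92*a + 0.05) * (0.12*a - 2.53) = -0.1752*a^5 + 3.7382*a^4 - 0.7429*a^3 - 4.3037*a^2 + 4.8636*a - 0.1265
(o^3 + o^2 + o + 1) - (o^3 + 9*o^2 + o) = 1 - 8*o^2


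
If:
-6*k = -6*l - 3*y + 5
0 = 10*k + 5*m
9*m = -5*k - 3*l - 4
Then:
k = 13/20 - 3*y/20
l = 89/60 - 13*y/20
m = 3*y/10 - 13/10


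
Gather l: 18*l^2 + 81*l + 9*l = 18*l^2 + 90*l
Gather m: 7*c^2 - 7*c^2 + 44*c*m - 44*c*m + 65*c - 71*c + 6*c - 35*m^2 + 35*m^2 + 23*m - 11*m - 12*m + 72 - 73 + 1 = 0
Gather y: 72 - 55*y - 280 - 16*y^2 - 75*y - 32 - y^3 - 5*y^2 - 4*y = -y^3 - 21*y^2 - 134*y - 240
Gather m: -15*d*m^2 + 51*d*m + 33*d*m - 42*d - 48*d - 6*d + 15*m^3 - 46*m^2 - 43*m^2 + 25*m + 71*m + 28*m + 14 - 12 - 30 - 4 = -96*d + 15*m^3 + m^2*(-15*d - 89) + m*(84*d + 124) - 32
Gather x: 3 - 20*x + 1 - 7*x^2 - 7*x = -7*x^2 - 27*x + 4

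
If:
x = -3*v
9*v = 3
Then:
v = 1/3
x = -1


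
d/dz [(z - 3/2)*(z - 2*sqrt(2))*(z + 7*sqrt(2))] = 3*z^2 - 3*z + 10*sqrt(2)*z - 28 - 15*sqrt(2)/2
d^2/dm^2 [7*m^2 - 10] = 14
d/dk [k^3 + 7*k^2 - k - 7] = 3*k^2 + 14*k - 1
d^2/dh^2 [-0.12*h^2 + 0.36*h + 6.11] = -0.240000000000000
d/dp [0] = 0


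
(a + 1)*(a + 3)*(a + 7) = a^3 + 11*a^2 + 31*a + 21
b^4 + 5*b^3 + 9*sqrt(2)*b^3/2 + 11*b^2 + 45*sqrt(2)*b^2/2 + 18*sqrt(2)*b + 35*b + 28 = (b + 1)*(b + 4)*(b + sqrt(2))*(b + 7*sqrt(2)/2)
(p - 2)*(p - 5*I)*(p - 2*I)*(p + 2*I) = p^4 - 2*p^3 - 5*I*p^3 + 4*p^2 + 10*I*p^2 - 8*p - 20*I*p + 40*I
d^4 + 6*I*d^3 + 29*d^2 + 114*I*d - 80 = (d - 5*I)*(d + I)*(d + 2*I)*(d + 8*I)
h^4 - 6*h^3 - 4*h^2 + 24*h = h*(h - 6)*(h - 2)*(h + 2)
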